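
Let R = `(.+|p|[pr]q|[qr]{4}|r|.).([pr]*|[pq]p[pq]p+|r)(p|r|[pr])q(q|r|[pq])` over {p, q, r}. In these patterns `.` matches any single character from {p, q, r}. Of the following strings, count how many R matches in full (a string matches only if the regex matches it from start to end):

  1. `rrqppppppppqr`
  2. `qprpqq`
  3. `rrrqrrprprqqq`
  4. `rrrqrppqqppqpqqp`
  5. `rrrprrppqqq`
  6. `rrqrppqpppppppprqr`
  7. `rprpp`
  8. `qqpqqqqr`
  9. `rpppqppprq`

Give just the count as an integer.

3

1 → match
2 → match
3 → no match
4 → no match
5 → no match
6 → match
7 → no match
8 → no match
9 → no match
Total matched: 3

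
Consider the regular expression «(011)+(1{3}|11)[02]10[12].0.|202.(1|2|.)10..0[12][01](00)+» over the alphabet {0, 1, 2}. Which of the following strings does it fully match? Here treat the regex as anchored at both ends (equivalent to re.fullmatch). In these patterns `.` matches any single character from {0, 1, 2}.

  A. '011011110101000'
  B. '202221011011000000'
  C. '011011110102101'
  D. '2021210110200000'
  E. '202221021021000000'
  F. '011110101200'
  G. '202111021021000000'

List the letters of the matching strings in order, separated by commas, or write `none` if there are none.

A → match
B → match
C → match
D → match
E → match
F. '011110101200' → match
G → match

A, B, C, D, E, F, G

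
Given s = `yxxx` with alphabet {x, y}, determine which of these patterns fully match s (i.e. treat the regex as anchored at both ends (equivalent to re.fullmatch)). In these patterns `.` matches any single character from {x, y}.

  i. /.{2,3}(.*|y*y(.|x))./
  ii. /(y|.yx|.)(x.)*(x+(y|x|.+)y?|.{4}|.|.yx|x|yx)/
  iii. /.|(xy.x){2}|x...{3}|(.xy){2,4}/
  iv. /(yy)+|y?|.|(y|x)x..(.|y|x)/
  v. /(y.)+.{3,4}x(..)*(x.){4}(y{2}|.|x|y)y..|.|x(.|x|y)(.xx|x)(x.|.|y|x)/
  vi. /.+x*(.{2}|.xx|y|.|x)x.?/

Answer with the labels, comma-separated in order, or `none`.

i, ii, vi

i → match
ii → match
iii → no match
iv → no match
v → no match
vi → match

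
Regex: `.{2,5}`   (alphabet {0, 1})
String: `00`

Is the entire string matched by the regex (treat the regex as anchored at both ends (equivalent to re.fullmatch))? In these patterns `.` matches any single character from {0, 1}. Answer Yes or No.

Yes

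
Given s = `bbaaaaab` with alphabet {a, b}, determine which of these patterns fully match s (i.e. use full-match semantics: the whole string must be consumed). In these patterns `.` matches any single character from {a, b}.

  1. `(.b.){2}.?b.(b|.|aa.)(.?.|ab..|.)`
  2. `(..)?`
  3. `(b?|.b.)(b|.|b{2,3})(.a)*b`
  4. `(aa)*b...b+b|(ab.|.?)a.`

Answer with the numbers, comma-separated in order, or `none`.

1 → no match
2 → no match
3 → match
4 → no match

3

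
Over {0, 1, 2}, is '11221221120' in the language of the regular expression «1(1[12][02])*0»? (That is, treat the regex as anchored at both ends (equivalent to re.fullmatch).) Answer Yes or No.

Yes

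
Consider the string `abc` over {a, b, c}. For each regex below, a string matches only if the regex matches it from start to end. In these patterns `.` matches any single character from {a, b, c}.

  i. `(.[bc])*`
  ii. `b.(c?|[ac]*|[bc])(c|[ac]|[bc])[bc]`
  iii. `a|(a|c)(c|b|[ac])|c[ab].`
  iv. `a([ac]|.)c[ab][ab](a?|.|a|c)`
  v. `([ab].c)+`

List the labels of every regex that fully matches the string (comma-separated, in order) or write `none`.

v

i → no match
ii → no match — must start with `b`
iii → no match
iv → no match
v → match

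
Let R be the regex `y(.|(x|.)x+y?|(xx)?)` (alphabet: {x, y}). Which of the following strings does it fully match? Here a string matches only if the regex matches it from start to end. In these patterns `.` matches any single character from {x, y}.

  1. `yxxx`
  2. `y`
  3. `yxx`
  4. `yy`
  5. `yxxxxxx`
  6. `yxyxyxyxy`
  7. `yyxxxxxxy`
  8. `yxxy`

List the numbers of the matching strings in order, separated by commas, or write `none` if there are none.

1 → match
2 → match
3 → match
4 → match
5 → match
6 → no match
7 → match
8 → match

1, 2, 3, 4, 5, 7, 8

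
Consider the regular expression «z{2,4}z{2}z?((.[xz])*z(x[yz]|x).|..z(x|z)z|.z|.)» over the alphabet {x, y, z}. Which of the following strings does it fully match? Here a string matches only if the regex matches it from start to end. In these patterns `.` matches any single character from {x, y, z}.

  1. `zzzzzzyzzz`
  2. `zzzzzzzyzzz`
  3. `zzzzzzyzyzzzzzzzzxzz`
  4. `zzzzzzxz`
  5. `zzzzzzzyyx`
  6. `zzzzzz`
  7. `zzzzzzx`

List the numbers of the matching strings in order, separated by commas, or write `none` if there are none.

1, 2, 3, 4, 6, 7

1 → match
2 → match
3 → match
4 → match
5 → no match
6 → match
7 → match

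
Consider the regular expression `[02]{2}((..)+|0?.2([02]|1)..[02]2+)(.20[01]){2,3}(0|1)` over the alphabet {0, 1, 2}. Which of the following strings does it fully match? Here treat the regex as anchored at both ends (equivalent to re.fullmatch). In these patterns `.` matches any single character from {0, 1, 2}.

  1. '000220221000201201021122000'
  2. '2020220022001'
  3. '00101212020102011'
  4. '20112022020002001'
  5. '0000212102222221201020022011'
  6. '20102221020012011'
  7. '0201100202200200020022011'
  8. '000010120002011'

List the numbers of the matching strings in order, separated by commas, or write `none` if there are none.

1 → no match
2 → match
3 → match
4 → match
5 → match
6 → match
7 → match
8 → match

2, 3, 4, 5, 6, 7, 8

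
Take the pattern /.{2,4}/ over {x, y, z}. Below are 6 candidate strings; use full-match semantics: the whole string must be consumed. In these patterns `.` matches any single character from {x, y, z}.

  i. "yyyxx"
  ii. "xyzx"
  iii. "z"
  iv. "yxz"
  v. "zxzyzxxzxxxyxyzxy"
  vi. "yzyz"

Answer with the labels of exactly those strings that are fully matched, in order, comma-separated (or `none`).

i → no match
ii → match
iii → no match
iv → match
v → no match
vi → match

ii, iv, vi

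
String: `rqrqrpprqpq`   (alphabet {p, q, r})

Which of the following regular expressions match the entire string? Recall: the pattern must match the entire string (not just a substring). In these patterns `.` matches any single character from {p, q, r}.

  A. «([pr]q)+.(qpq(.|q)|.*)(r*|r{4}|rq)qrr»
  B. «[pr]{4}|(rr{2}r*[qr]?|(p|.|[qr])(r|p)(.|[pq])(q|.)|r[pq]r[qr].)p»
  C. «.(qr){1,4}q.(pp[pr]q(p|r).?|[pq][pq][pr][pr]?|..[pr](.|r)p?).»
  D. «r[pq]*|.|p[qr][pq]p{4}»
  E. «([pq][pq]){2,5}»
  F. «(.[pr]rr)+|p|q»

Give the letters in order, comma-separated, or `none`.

A → no match — must end with `qrr`
B → no match
C → match
D → no match
E → no match
F → no match

C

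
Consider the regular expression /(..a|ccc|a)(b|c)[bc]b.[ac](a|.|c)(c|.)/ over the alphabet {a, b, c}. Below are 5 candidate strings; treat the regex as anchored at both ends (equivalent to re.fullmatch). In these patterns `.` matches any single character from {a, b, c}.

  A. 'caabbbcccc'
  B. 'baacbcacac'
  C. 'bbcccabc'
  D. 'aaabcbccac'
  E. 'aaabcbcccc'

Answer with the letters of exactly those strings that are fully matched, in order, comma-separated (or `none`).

A. 'caabbbcccc' → match
B. 'baacbcacac' → no match
C. 'bbcccabc' → no match
D. 'aaabcbccac' → match
E. 'aaabcbcccc' → match

A, D, E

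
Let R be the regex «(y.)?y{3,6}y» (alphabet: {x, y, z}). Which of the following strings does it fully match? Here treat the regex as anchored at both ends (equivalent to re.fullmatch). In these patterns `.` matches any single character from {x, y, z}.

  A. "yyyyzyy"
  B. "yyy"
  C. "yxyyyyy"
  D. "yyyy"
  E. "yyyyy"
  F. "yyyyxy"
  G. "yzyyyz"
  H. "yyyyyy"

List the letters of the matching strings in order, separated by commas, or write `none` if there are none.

A. "yyyyzyy" → no match
B. "yyy" → no match
C. "yxyyyyy" → match
D. "yyyy" → match
E. "yyyyy" → match
F. "yyyyxy" → no match — must end with "yy"
G. "yzyyyz" → no match — must end with "yy"
H. "yyyyyy" → match

C, D, E, H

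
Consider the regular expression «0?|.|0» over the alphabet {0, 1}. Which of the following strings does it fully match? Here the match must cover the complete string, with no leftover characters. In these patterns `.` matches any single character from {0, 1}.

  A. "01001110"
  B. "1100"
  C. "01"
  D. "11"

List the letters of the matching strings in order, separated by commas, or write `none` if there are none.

A. "01001110" → no match
B. "1100" → no match
C. "01" → no match
D. "11" → no match

none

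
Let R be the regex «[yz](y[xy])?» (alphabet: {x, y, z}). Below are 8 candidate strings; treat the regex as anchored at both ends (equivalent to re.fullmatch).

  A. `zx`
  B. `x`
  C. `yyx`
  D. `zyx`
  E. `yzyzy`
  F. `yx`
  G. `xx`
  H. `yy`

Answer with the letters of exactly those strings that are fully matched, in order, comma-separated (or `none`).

C, D

A → no match
B → no match
C → match
D → match
E → no match
F → no match
G → no match
H → no match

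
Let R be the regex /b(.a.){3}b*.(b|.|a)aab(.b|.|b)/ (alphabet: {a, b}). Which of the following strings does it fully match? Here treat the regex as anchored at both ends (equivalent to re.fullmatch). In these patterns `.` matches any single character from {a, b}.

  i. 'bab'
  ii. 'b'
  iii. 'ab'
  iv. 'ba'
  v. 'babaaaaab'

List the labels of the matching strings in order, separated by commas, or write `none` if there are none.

i. 'bab' → no match
ii. 'b' → no match
iii. 'ab' → no match — must start with 'b'
iv. 'ba' → no match
v. 'babaaaaab' → no match

none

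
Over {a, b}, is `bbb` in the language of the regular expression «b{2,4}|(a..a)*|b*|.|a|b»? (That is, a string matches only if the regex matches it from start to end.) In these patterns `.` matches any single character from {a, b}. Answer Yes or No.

Yes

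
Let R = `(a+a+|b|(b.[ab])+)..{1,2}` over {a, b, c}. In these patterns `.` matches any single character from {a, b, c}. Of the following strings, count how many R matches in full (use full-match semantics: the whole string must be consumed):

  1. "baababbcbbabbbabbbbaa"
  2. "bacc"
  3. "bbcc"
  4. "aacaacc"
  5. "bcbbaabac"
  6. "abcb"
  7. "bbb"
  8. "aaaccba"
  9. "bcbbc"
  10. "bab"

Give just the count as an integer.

7

1 → match
2 → match
3 → match
4 → no match
5 → match
6 → no match
7 → match
8 → no match
9 → match
10 → match
Total matched: 7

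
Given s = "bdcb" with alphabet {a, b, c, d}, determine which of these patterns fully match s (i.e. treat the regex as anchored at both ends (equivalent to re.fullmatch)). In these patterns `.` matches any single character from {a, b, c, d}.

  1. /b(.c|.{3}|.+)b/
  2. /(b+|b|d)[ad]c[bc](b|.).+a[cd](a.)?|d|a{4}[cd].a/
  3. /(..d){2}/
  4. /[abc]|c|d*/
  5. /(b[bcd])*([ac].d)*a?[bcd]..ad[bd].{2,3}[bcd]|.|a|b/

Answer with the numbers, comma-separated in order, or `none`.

1 → match
2 → no match
3 → no match — must end with "d"
4 → no match
5 → no match

1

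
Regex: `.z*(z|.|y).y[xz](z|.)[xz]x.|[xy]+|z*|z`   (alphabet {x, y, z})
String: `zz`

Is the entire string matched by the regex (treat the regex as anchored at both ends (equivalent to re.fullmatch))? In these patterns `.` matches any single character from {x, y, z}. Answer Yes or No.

Yes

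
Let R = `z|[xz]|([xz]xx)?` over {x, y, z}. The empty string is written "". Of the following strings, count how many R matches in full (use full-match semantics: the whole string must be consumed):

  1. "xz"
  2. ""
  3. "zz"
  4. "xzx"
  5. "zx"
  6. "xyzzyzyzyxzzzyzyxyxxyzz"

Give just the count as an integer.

1

1. "xz" → no match
2. "" → match
3. "zz" → no match
4. "xzx" → no match
5. "zx" → no match
6 → no match
Total matched: 1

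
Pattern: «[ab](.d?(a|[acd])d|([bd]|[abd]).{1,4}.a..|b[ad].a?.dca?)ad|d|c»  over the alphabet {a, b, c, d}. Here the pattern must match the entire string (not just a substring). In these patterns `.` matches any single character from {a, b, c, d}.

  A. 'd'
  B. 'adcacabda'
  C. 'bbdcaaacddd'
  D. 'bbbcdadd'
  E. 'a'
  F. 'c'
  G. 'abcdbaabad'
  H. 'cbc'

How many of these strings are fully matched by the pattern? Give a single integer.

A → match
B → no match
C → no match
D → no match
E → no match
F → match
G → match
H → no match
Total matched: 3

3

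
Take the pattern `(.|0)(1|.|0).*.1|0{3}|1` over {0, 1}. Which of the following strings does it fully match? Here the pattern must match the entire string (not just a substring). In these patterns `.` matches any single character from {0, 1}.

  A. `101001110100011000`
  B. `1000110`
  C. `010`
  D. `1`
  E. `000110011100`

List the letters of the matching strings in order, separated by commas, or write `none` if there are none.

A → no match
B. `1000110` → no match
C. `010` → no match
D. `1` → match
E. `000110011100` → no match

D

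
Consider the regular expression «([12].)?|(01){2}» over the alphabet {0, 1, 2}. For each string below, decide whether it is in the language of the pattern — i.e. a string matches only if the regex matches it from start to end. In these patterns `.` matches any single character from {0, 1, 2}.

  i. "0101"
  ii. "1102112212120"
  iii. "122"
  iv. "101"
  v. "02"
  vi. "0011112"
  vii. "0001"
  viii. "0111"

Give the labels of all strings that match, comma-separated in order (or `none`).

i. "0101" → match
ii → no match
iii. "122" → no match
iv. "101" → no match
v. "02" → no match
vi. "0011112" → no match
vii. "0001" → no match
viii. "0111" → no match

i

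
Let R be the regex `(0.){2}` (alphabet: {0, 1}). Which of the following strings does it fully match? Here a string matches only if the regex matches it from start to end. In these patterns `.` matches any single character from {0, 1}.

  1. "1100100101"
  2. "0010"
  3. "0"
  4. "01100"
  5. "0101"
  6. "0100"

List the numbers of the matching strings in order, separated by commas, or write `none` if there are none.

1 → no match — must start with "0"
2 → no match
3 → no match
4 → no match
5 → match
6 → match

5, 6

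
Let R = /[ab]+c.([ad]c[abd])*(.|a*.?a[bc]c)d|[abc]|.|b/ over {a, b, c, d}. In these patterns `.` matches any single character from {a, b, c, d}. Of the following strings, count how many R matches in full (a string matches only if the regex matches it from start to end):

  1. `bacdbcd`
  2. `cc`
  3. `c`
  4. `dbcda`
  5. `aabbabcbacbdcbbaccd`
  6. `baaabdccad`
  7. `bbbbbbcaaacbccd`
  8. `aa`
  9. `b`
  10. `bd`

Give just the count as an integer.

3

1 → no match
2 → no match
3 → match
4 → no match
5 → match
6 → no match
7 → no match
8 → no match
9 → match
10 → no match
Total matched: 3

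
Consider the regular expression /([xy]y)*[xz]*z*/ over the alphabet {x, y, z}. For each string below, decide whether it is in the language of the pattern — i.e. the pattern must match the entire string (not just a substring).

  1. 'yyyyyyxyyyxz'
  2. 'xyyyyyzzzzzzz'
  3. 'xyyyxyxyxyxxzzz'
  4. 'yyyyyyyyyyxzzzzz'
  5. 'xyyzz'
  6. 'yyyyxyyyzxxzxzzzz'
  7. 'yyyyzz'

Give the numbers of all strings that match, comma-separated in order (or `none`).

1, 2, 3, 4, 6, 7

1 → match
2 → match
3 → match
4 → match
5 → no match
6 → match
7 → match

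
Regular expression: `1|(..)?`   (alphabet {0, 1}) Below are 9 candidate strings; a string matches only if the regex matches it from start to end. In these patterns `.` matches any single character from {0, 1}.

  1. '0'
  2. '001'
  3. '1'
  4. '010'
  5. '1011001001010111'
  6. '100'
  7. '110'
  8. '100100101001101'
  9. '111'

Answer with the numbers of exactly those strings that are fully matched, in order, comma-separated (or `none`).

1 → no match
2 → no match
3 → match
4 → no match
5 → no match
6 → no match
7 → no match
8 → no match
9 → no match

3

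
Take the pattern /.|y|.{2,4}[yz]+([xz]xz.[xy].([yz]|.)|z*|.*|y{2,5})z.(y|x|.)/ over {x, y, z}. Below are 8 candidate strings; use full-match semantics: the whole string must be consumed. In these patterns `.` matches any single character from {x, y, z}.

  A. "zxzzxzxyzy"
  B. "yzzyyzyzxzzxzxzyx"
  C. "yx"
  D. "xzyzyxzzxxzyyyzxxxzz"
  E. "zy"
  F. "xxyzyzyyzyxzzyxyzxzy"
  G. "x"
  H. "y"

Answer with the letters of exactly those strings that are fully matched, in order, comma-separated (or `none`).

A. "zxzzxzxyzy" → no match
B → match
C. "yx" → no match
D → no match
E. "zy" → no match
F → no match
G. "x" → match
H. "y" → match

B, G, H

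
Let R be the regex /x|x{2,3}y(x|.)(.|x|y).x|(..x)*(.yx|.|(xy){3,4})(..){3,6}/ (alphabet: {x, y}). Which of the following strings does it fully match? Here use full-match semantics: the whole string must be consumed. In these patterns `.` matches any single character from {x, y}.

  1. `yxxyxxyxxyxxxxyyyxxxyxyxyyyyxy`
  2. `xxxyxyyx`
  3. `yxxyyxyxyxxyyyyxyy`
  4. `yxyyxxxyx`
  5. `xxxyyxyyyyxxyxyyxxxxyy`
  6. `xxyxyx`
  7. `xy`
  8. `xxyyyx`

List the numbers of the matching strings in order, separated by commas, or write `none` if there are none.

1 → no match
2 → match
3 → match
4 → match
5 → no match
6 → no match
7 → no match
8 → no match

2, 3, 4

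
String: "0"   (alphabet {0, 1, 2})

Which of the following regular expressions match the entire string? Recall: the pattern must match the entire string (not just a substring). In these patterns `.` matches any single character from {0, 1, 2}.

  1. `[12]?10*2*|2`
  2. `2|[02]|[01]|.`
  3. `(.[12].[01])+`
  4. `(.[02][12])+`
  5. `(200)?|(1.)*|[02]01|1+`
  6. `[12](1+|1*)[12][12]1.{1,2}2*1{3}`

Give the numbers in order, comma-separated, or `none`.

2

1 → no match
2 → match
3 → no match
4 → no match
5 → no match
6 → no match — must end with "1"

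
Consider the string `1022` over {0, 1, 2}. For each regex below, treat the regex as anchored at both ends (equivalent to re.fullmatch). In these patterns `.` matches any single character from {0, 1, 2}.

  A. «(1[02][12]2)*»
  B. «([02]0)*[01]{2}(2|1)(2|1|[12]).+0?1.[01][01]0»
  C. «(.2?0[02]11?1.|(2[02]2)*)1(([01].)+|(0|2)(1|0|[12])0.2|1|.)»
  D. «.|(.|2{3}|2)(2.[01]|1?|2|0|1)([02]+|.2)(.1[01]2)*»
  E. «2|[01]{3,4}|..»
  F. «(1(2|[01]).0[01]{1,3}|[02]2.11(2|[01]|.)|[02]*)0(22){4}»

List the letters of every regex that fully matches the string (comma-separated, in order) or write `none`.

A, D

A → match
B → no match — must end with `0`
C → no match
D → match
E → no match
F → no match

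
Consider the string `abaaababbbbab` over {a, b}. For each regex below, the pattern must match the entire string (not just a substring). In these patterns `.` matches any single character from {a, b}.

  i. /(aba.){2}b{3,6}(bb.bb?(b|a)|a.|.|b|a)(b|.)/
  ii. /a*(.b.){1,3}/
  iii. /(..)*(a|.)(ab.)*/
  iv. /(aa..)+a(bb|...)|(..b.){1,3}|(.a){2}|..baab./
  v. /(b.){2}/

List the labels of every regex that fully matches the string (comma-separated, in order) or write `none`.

i → match
ii → no match
iii → match
iv → no match
v → no match — must start with `b`

i, iii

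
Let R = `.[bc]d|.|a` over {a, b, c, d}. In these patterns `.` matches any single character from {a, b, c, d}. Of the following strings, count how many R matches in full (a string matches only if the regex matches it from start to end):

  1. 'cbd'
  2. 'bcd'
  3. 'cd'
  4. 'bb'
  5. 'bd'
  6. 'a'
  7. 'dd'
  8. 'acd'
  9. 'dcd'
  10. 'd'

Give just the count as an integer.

1 → match
2 → match
3 → no match
4 → no match
5 → no match
6 → match
7 → no match
8 → match
9 → match
10 → match
Total matched: 6

6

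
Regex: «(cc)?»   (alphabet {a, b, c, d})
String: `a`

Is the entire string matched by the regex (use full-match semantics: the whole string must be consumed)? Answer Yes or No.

No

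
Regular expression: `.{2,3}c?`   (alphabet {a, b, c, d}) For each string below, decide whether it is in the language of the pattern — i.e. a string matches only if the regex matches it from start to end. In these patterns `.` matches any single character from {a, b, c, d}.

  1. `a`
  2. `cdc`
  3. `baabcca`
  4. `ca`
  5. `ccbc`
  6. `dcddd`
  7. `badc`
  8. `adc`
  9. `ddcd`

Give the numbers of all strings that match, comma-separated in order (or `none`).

2, 4, 5, 7, 8

1 → no match
2 → match
3 → no match
4 → match
5 → match
6 → no match
7 → match
8 → match
9 → no match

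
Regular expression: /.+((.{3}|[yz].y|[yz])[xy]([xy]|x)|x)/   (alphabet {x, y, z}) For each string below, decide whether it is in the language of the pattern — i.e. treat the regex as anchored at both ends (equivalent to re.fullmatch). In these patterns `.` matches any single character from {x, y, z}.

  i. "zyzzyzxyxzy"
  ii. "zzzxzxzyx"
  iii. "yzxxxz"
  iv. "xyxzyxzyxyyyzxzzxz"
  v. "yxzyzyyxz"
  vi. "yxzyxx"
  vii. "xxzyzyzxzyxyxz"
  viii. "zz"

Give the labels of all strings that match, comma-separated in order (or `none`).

i → no match
ii → match
iii → no match
iv → no match
v → no match
vi → match
vii → no match
viii → no match

ii, vi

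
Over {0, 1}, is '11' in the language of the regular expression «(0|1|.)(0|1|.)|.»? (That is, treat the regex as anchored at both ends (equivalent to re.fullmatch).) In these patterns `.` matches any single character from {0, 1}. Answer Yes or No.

Yes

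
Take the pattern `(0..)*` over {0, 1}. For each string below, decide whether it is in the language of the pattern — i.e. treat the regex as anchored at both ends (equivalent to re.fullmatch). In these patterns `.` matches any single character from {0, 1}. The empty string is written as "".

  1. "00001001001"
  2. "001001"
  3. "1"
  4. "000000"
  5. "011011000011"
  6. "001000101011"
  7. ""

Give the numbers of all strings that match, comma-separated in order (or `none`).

1 → no match
2 → match
3 → no match
4 → match
5 → match
6 → no match
7 → match

2, 4, 5, 7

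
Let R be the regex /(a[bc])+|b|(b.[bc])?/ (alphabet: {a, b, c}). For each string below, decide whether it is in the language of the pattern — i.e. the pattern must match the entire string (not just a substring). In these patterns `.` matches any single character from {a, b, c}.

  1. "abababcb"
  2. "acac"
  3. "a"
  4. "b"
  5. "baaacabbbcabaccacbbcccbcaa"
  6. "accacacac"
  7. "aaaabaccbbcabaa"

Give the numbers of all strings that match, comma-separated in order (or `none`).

2, 4

1 → no match
2 → match
3 → no match
4 → match
5 → no match
6 → no match
7 → no match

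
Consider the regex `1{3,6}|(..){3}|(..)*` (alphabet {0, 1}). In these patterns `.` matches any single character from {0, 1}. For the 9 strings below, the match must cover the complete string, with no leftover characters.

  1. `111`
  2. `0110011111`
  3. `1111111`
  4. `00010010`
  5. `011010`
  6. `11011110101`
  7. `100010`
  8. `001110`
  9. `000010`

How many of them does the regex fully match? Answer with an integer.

1 → match
2 → match
3 → no match
4 → match
5 → match
6 → no match
7 → match
8 → match
9 → match
Total matched: 7

7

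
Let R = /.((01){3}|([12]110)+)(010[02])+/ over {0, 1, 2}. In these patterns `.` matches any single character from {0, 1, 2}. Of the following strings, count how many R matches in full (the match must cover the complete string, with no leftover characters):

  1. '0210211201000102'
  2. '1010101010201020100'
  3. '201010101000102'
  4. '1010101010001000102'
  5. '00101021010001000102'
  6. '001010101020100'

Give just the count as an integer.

4

1 → no match
2 → match
3 → match
4 → match
5 → no match
6 → match
Total matched: 4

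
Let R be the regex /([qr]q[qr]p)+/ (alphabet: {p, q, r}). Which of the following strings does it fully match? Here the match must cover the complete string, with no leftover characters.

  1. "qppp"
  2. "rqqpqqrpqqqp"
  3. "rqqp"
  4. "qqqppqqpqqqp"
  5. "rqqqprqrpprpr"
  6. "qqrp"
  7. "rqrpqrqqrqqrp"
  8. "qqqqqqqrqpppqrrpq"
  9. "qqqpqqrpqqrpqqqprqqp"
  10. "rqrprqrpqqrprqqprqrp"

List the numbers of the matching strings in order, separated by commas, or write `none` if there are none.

1 → no match
2 → match
3 → match
4 → no match
5 → no match — must end with "p"
6 → match
7 → no match
8 → no match — must end with "p"
9 → match
10 → match

2, 3, 6, 9, 10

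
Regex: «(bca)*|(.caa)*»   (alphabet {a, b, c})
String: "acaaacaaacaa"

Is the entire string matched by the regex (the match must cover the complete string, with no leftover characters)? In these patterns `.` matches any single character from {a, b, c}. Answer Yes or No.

Yes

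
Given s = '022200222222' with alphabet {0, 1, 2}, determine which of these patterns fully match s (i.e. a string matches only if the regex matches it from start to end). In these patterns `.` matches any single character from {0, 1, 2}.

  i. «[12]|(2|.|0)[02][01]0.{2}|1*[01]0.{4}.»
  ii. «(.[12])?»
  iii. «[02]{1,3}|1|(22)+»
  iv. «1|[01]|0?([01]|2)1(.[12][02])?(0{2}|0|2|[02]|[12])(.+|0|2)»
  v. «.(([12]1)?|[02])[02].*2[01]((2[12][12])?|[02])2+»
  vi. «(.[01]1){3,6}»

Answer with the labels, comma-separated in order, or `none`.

i → no match
ii → no match
iii → no match
iv → no match
v → match
vi → no match — must end with '1'

v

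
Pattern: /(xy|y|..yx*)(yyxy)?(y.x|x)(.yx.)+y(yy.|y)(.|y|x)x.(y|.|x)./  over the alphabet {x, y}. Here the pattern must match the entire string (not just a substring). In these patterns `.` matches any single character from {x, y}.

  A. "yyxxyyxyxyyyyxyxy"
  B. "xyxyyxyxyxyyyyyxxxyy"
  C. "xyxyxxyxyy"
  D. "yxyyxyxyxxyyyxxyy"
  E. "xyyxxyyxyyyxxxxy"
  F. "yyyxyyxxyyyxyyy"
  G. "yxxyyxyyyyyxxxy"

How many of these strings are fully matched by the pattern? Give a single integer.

A → no match
B → match
C. "xyxyxxyxyy" → no match
D → match
E → match
F → match
G → no match
Total matched: 4

4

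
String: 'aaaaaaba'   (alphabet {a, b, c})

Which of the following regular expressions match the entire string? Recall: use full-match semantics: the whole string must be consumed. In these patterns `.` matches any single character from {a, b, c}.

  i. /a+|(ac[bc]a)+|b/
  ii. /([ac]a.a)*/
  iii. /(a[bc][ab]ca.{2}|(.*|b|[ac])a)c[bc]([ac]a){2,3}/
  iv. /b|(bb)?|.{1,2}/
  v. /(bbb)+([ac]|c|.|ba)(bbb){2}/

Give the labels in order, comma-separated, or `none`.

ii

i → no match
ii → match
iii → no match
iv → no match
v → no match — must start with 'bbb'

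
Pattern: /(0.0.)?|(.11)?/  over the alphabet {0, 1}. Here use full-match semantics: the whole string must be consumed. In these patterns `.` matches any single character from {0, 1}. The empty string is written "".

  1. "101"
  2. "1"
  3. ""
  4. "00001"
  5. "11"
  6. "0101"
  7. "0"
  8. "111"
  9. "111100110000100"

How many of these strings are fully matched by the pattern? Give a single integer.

3

1 → no match
2 → no match
3 → match
4 → no match
5 → no match
6 → match
7 → no match
8 → match
9 → no match
Total matched: 3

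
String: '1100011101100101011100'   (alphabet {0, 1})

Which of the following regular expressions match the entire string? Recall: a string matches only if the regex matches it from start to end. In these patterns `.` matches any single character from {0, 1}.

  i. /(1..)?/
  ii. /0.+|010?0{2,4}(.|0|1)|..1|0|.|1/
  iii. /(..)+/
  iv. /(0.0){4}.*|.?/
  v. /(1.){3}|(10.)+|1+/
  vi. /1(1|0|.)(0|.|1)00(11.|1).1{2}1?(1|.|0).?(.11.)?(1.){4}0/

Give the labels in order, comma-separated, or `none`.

iii, vi

i → no match
ii → no match
iii → match
iv → no match
v → no match
vi → match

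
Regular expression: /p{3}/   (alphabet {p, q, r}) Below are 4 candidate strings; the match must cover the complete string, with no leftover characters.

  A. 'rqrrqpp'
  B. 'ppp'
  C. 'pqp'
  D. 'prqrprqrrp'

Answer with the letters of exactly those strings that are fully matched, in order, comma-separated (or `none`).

A. 'rqrrqpp' → no match — must start with 'p'
B. 'ppp' → match
C. 'pqp' → no match
D. 'prqrprqrrp' → no match

B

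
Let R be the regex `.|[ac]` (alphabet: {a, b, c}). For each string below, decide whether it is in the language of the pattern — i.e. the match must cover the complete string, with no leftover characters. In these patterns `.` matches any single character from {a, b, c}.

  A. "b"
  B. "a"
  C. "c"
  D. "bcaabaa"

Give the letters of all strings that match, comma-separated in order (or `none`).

A → match
B → match
C → match
D → no match

A, B, C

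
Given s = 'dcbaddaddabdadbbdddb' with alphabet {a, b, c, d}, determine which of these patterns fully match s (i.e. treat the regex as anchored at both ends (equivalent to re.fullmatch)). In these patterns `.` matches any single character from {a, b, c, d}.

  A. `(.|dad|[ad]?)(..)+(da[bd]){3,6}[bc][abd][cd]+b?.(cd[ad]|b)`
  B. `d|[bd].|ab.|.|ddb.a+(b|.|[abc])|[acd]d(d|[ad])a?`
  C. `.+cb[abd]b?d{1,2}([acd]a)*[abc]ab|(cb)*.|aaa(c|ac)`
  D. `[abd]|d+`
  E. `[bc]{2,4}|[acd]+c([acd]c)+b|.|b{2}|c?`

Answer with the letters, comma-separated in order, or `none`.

A → match
B → no match
C → no match
D → no match
E → no match

A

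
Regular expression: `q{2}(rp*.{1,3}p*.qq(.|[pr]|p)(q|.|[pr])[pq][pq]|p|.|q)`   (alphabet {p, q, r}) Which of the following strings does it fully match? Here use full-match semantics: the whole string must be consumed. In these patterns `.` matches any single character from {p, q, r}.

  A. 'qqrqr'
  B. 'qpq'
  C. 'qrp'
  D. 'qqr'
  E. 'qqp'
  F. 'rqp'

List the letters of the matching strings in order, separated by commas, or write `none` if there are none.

A → no match
B → no match
C → no match
D → match
E → match
F → no match — must start with 'q'

D, E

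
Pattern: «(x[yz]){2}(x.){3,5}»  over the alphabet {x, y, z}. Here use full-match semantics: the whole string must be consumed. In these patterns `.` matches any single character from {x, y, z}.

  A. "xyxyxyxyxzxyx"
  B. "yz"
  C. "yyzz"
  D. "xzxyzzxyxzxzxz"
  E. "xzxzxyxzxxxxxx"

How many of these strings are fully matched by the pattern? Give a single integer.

A → no match
B → no match — must start with "x"
C → no match — must start with "x"
D → no match
E → match
Total matched: 1

1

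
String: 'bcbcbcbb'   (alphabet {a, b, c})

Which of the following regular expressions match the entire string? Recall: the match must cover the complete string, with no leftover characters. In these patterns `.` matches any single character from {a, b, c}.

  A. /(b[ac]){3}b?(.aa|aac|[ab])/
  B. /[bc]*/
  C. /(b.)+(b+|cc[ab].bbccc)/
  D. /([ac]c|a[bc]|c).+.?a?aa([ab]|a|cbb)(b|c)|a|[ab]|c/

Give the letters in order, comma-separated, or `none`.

A → match
B → match
C → match
D → no match

A, B, C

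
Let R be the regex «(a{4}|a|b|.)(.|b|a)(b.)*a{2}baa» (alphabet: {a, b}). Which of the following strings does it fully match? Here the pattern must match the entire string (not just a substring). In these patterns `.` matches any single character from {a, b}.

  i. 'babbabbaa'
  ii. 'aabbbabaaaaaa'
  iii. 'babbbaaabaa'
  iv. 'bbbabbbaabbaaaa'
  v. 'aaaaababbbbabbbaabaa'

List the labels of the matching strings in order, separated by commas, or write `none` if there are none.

iii

i → no match — must end with 'abaa'
ii → no match — must end with 'abaa'
iii → match
iv → no match — must end with 'abaa'
v → no match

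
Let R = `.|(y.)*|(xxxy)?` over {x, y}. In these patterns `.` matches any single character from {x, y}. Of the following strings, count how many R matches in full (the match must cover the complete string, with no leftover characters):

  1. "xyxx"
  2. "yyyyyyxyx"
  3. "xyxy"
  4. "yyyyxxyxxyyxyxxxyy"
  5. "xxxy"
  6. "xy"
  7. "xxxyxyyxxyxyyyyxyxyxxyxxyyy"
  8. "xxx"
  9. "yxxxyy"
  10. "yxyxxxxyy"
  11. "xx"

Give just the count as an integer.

1 → no match
2 → no match
3 → no match
4 → no match
5 → match
6 → no match
7 → no match
8 → no match
9 → no match
10 → no match
11 → no match
Total matched: 1

1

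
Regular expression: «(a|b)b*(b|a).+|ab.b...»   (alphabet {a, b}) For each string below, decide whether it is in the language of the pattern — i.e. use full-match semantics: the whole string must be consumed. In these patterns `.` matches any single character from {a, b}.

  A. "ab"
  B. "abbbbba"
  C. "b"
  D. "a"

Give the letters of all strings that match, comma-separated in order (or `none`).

A → no match
B → match
C → no match
D → no match

B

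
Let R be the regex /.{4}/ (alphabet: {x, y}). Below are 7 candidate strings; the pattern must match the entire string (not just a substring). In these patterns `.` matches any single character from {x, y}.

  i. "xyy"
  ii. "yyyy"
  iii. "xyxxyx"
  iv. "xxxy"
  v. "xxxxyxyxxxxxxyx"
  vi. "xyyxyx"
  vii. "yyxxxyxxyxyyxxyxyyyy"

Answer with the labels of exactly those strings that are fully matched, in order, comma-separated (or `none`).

ii, iv

i → no match
ii → match
iii → no match
iv → match
v → no match
vi → no match
vii → no match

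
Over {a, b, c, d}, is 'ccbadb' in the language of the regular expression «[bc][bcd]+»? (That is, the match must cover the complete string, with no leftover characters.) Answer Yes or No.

No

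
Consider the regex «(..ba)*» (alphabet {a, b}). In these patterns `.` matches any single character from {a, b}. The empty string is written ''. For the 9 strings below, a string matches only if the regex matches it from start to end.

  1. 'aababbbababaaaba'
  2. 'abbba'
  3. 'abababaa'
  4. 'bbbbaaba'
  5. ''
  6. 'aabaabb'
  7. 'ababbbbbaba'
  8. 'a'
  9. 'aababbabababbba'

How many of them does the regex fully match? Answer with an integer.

2

1 → match
2 → no match
3 → no match
4 → no match
5 → match
6 → no match
7 → no match
8 → no match
9 → no match
Total matched: 2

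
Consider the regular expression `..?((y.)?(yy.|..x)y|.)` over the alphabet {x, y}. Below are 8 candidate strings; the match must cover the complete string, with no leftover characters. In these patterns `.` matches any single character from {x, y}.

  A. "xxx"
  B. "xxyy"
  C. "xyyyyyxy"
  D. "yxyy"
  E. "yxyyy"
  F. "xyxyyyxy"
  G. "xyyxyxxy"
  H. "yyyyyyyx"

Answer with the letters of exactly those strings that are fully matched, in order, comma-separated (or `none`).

A, C, G

A → match
B → no match
C → match
D → no match
E → no match
F → no match
G → match
H → no match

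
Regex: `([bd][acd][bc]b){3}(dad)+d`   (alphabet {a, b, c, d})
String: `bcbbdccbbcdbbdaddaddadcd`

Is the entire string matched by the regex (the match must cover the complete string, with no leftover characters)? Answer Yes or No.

No

Every match must end with `dadd`, but `bcbbdccbbcdbbdaddaddadcd` does not.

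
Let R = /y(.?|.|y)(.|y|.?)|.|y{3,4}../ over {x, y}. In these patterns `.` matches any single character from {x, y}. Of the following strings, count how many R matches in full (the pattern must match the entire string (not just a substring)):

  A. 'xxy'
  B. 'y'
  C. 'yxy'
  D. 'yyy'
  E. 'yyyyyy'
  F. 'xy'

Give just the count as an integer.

A → no match
B → match
C → match
D → match
E → match
F → no match
Total matched: 4

4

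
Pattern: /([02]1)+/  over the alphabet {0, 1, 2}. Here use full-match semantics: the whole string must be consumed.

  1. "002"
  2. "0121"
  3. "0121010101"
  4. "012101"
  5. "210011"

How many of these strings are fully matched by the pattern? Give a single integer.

3

1 → no match — must end with "1"
2 → match
3 → match
4 → match
5 → no match
Total matched: 3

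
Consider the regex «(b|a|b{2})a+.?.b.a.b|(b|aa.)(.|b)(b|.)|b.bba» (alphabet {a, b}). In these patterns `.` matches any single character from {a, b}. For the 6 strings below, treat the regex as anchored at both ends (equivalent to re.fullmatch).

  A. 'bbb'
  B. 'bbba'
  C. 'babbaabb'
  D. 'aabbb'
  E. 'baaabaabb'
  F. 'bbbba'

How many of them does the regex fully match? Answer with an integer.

A → match
B → no match
C → match
D → match
E → match
F → match
Total matched: 5

5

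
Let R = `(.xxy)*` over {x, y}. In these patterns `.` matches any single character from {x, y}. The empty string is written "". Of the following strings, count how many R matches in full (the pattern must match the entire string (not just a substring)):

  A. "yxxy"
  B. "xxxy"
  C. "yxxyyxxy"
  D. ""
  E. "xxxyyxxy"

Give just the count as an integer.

A → match
B → match
C → match
D → match
E → match
Total matched: 5

5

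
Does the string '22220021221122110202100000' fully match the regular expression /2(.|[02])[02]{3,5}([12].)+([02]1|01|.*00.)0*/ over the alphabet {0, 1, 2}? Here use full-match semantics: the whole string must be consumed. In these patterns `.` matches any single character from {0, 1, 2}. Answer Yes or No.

Yes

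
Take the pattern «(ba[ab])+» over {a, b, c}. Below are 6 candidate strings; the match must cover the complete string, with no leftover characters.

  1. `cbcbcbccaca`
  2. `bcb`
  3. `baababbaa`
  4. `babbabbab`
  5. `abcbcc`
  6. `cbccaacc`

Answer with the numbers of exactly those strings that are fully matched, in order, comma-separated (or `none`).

1 → no match — must start with `ba`
2 → no match — must start with `ba`
3 → match
4 → match
5 → no match — must start with `ba`
6 → no match — must start with `ba`

3, 4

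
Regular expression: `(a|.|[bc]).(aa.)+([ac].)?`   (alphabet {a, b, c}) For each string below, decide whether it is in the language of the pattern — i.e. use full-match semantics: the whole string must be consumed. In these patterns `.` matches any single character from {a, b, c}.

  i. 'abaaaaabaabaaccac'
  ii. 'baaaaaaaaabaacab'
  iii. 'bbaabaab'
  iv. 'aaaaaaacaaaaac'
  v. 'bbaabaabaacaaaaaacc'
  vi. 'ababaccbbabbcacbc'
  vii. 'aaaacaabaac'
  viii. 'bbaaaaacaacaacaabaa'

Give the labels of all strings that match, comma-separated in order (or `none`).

ii, iii, iv, v, vii, viii

i → no match
ii → match
iii. 'bbaabaab' → match
iv → match
v → match
vi → no match
vii. 'aaaacaabaac' → match
viii → match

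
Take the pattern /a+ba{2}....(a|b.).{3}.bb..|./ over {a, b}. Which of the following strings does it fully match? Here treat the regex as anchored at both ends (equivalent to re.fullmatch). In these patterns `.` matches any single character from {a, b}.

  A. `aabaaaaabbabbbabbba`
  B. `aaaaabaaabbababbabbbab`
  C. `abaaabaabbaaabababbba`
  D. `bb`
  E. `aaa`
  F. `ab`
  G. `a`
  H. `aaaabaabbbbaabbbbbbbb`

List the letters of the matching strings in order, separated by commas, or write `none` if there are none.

A → match
B → match
C → no match
D → no match
E → no match
F → no match
G → match
H → no match

A, B, G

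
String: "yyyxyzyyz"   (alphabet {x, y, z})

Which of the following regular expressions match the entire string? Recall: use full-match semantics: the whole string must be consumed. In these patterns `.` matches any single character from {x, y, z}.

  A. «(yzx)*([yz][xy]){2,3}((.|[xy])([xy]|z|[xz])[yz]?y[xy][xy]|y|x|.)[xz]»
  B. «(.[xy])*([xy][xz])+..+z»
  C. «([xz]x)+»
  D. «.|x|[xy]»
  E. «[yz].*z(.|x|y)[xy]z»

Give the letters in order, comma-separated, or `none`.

A → no match
B → match
C → no match — must end with "x"
D → no match
E → match

B, E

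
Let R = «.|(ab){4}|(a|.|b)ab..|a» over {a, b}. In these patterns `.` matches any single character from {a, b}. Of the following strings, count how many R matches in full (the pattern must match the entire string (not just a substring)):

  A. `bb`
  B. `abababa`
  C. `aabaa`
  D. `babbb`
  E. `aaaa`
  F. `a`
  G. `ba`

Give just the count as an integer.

3

A → no match
B → no match
C → match
D → match
E → no match
F → match
G → no match
Total matched: 3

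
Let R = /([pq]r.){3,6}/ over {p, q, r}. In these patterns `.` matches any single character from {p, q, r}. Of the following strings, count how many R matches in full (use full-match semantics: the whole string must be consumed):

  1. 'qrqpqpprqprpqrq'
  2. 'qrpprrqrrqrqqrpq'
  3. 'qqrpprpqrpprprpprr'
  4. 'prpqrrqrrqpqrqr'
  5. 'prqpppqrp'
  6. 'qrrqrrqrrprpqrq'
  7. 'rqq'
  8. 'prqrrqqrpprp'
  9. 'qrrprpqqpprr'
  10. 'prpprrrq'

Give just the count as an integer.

1 → no match
2 → no match
3 → no match
4 → no match
5 → no match
6 → match
7 → no match
8 → no match
9 → no match
10 → no match
Total matched: 1

1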